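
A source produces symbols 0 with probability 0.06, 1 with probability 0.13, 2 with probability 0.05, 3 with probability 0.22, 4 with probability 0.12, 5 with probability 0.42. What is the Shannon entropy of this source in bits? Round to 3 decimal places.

2.216 bits

H = −Σ pᵢ log₂ pᵢ.
−0.06·log₂(0.06) = 0.2435
−0.13·log₂(0.13) = 0.3826
−0.05·log₂(0.05) = 0.2161
−0.22·log₂(0.22) = 0.4806
−0.12·log₂(0.12) = 0.3671
−0.42·log₂(0.42) = 0.5256
Sum ≈ 2.2156 → 2.216 bits.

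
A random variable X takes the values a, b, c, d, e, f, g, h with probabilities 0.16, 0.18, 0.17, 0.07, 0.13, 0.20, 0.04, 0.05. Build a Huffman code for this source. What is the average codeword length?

2.87 bits/symbol

Repeatedly combine the two least-probable nodes; the expected code length is the sum of the merged weights.
merge 1/25 + 1/20 → 9/100
merge 7/100 + 9/100 → 4/25
merge 13/100 + 4/25 → 29/100
merge 4/25 + 17/100 → 33/100
merge 9/50 + 1/5 → 19/50
merge 29/100 + 33/100 → 31/50
merge 19/50 + 31/50 → 1
L = 9/100 + 4/25 + 29/100 + 33/100 + 19/50 + 31/50 + 1 = 287/100 = 2.87 bits/symbol.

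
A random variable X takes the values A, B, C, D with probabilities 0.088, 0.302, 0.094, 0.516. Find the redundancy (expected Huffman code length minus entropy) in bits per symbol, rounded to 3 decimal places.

0.023 bits

Entropy H = −Σ p log₂ p ≈ 1.6434 bits.
Huffman merges: 11/125+47/500→91/500; 91/500+151/500→121/250; 121/250+129/250→1. L = 833/500 ≈ 1.6660.
L − H = 1.6660 − 1.6434 = 0.023 bits.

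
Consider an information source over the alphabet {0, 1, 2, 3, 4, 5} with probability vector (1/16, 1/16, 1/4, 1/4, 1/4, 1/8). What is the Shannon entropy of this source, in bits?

Each probability is a power of 1/2, so log₂(1/p) is an integer.
H = Σ p·log₂(1/p) = 1/16·4 + 1/16·4 + 1/4·2 + 1/4·2 + 1/4·2 + 1/8·3 = 2.375 bits.

2.375 bits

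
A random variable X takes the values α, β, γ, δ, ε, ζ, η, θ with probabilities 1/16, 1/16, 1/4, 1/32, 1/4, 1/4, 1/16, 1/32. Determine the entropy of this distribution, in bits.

2.5625 bits

Each probability is a power of 1/2, so log₂(1/p) is an integer.
H = Σ p·log₂(1/p) = 1/16·4 + 1/16·4 + 1/4·2 + 1/32·5 + 1/4·2 + 1/4·2 + 1/16·4 + 1/32·5 = 2.5625 bits.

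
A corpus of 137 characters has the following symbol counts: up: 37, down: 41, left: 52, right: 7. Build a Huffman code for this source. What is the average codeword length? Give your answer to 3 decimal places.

Probabilities are the counts divided by 137.
Repeatedly combine the two least-probable nodes; the expected code length is the sum of the merged weights.
merge 7/137 + 37/137 → 44/137
merge 41/137 + 44/137 → 85/137
merge 52/137 + 85/137 → 1
L = 44/137 + 85/137 + 1 = 266/137 ≈ 1.942 bits/symbol.

1.942 bits/symbol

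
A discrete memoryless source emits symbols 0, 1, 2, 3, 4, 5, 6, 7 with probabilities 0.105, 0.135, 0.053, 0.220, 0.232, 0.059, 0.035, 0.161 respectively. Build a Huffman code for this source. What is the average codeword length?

2.783 bits/symbol

Repeatedly combine the two least-probable nodes; the expected code length is the sum of the merged weights.
merge 7/200 + 53/1000 → 11/125
merge 59/1000 + 11/125 → 147/1000
merge 21/200 + 27/200 → 6/25
merge 147/1000 + 161/1000 → 77/250
merge 11/50 + 29/125 → 113/250
merge 6/25 + 77/250 → 137/250
merge 113/250 + 137/250 → 1
L = 11/125 + 147/1000 + 6/25 + 77/250 + 113/250 + 137/250 + 1 = 2783/1000 = 2.783 bits/symbol.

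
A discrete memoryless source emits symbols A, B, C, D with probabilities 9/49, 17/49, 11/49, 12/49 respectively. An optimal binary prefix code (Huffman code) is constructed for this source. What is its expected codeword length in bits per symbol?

2 bits/symbol

Repeatedly combine the two least-probable nodes; the expected code length is the sum of the merged weights.
merge 9/49 + 11/49 → 20/49
merge 12/49 + 17/49 → 29/49
merge 20/49 + 29/49 → 1
L = 20/49 + 29/49 + 1 = 2 bits/symbol.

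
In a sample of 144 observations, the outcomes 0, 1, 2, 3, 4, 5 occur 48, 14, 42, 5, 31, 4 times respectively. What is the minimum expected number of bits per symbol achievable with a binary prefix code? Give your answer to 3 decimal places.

2.222 bits/symbol

Probabilities are the counts divided by 144.
Repeatedly combine the two least-probable nodes; the expected code length is the sum of the merged weights.
merge 1/36 + 5/144 → 1/16
merge 1/16 + 7/72 → 23/144
merge 23/144 + 31/144 → 3/8
merge 7/24 + 1/3 → 5/8
merge 3/8 + 5/8 → 1
L = 1/16 + 23/144 + 3/8 + 5/8 + 1 = 20/9 ≈ 2.222 bits/symbol.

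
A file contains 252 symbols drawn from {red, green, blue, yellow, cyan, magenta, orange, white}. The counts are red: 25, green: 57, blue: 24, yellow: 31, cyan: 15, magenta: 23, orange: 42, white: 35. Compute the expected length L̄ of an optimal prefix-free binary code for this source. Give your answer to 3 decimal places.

Probabilities are the counts divided by 252.
Repeatedly combine the two least-probable nodes; the expected code length is the sum of the merged weights.
merge 5/84 + 23/252 → 19/126
merge 2/21 + 25/252 → 7/36
merge 31/252 + 5/36 → 11/42
merge 19/126 + 1/6 → 20/63
merge 7/36 + 19/84 → 53/126
merge 11/42 + 20/63 → 73/126
merge 53/126 + 73/126 → 1
L = 19/126 + 7/36 + 11/42 + 20/63 + 53/126 + 73/126 + 1 = 737/252 ≈ 2.925 bits/symbol.

2.925 bits/symbol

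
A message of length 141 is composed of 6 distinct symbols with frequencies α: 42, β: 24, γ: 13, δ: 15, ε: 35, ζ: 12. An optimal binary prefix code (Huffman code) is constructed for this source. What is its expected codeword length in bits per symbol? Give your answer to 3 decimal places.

2.454 bits/symbol

Probabilities are the counts divided by 141.
Repeatedly combine the two least-probable nodes; the expected code length is the sum of the merged weights.
merge 4/47 + 13/141 → 25/141
merge 5/47 + 8/47 → 13/47
merge 25/141 + 35/141 → 20/47
merge 13/47 + 14/47 → 27/47
merge 20/47 + 27/47 → 1
L = 25/141 + 13/47 + 20/47 + 27/47 + 1 = 346/141 ≈ 2.454 bits/symbol.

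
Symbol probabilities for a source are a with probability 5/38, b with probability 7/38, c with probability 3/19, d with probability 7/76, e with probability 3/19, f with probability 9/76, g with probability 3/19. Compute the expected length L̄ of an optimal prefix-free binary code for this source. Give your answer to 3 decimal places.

Repeatedly combine the two least-probable nodes; the expected code length is the sum of the merged weights.
merge 7/76 + 9/76 → 4/19
merge 5/38 + 3/19 → 11/38
merge 3/19 + 3/19 → 6/19
merge 7/38 + 4/19 → 15/38
merge 11/38 + 6/19 → 23/38
merge 15/38 + 23/38 → 1
L = 4/19 + 11/38 + 6/19 + 15/38 + 23/38 + 1 = 107/38 ≈ 2.816 bits/symbol.

2.816 bits/symbol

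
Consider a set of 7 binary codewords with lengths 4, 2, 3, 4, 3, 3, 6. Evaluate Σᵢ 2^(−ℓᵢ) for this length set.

With common denominator 2^6 = 64: Σ 2^(−ℓᵢ) = 4/64 + 16/64 + 8/64 + 4/64 + 8/64 + 8/64 + 1/64 = 49/64 = 0.765625.

0.765625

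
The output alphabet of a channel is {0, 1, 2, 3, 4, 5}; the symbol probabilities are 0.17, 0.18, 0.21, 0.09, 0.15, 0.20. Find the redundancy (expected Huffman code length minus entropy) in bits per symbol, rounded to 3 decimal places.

0.050 bits

Entropy H = −Σ p log₂ p ≈ 2.5403 bits.
Huffman merges: 9/100+3/20→6/25; 17/100+9/50→7/20; 1/5+21/100→41/100; 6/25+7/20→59/100; 41/100+59/100→1. L = 259/100 ≈ 2.5900.
L − H = 2.5900 − 2.5403 = 0.050 bits.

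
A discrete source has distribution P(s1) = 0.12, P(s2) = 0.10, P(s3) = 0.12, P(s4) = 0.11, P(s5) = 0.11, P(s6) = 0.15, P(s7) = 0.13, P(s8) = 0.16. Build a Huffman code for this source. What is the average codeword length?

3 bits/symbol

Repeatedly combine the two least-probable nodes; the expected code length is the sum of the merged weights.
merge 1/10 + 11/100 → 21/100
merge 11/100 + 3/25 → 23/100
merge 3/25 + 13/100 → 1/4
merge 3/20 + 4/25 → 31/100
merge 21/100 + 23/100 → 11/25
merge 1/4 + 31/100 → 14/25
merge 11/25 + 14/25 → 1
L = 21/100 + 23/100 + 1/4 + 31/100 + 11/25 + 14/25 + 1 = 3 bits/symbol.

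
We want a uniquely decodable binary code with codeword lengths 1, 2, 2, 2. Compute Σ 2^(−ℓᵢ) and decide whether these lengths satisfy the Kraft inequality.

1.25; no

With common denominator 2^2 = 4: Σ 2^(−ℓᵢ) = 2/4 + 1/4 + 1/4 + 1/4 = 5/4 = 1.25.
Kraft's inequality requires Σ ≤ 1; here Σ = 1.25 > 1, so no such prefix code exists.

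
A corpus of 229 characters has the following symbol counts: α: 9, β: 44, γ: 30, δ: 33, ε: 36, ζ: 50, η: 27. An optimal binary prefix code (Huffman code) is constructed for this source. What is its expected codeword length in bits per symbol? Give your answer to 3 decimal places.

Probabilities are the counts divided by 229.
Repeatedly combine the two least-probable nodes; the expected code length is the sum of the merged weights.
merge 9/229 + 27/229 → 36/229
merge 30/229 + 33/229 → 63/229
merge 36/229 + 36/229 → 72/229
merge 44/229 + 50/229 → 94/229
merge 63/229 + 72/229 → 135/229
merge 94/229 + 135/229 → 1
L = 36/229 + 63/229 + 72/229 + 94/229 + 135/229 + 1 = 629/229 ≈ 2.747 bits/symbol.

2.747 bits/symbol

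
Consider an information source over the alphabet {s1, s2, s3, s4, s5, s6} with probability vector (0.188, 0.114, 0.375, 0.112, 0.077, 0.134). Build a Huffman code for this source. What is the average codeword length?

2.437 bits/symbol

Repeatedly combine the two least-probable nodes; the expected code length is the sum of the merged weights.
merge 77/1000 + 14/125 → 189/1000
merge 57/500 + 67/500 → 31/125
merge 47/250 + 189/1000 → 377/1000
merge 31/125 + 3/8 → 623/1000
merge 377/1000 + 623/1000 → 1
L = 189/1000 + 31/125 + 377/1000 + 623/1000 + 1 = 2437/1000 = 2.437 bits/symbol.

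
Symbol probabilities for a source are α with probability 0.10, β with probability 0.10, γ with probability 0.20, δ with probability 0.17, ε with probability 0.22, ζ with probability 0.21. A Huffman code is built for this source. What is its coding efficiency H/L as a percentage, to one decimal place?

Entropy H = −Σ p log₂ p ≈ 2.5168 bits.
Huffman merges: 1/10+1/10→1/5; 17/100+1/5→37/100; 1/5+21/100→41/100; 11/50+37/100→59/100; 41/100+59/100→1. L = 257/100 ≈ 2.5700.
Efficiency = H/L = 2.5168/2.5700 = 97.9%.

97.9%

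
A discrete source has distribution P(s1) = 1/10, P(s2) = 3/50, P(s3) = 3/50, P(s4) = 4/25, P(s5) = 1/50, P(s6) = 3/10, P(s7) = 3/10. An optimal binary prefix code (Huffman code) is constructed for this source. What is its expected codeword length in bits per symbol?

Repeatedly combine the two least-probable nodes; the expected code length is the sum of the merged weights.
merge 1/50 + 3/50 → 2/25
merge 3/50 + 2/25 → 7/50
merge 1/10 + 7/50 → 6/25
merge 4/25 + 6/25 → 2/5
merge 3/10 + 3/10 → 3/5
merge 2/5 + 3/5 → 1
L = 2/25 + 7/50 + 6/25 + 2/5 + 3/5 + 1 = 123/50 = 2.46 bits/symbol.

2.46 bits/symbol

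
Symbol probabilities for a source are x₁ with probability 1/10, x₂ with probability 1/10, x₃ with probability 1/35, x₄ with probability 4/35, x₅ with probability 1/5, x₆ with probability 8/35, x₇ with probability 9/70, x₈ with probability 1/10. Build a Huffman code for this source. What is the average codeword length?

Repeatedly combine the two least-probable nodes; the expected code length is the sum of the merged weights.
merge 1/35 + 1/10 → 9/70
merge 1/10 + 1/10 → 1/5
merge 4/35 + 9/70 → 17/70
merge 9/70 + 1/5 → 23/70
merge 1/5 + 8/35 → 3/7
merge 17/70 + 23/70 → 4/7
merge 3/7 + 4/7 → 1
L = 9/70 + 1/5 + 17/70 + 23/70 + 3/7 + 4/7 + 1 = 29/10 = 2.9 bits/symbol.

2.9 bits/symbol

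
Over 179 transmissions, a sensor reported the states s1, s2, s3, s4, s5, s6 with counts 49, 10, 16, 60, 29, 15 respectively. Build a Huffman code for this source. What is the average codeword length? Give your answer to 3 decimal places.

2.369 bits/symbol

Probabilities are the counts divided by 179.
Repeatedly combine the two least-probable nodes; the expected code length is the sum of the merged weights.
merge 10/179 + 15/179 → 25/179
merge 16/179 + 25/179 → 41/179
merge 29/179 + 41/179 → 70/179
merge 49/179 + 60/179 → 109/179
merge 70/179 + 109/179 → 1
L = 25/179 + 41/179 + 70/179 + 109/179 + 1 = 424/179 ≈ 2.369 bits/symbol.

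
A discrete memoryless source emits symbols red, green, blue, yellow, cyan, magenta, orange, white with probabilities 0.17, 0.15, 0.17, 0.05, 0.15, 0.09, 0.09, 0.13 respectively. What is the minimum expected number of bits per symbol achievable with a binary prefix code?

Repeatedly combine the two least-probable nodes; the expected code length is the sum of the merged weights.
merge 1/20 + 9/100 → 7/50
merge 9/100 + 13/100 → 11/50
merge 7/50 + 3/20 → 29/100
merge 3/20 + 17/100 → 8/25
merge 17/100 + 11/50 → 39/100
merge 29/100 + 8/25 → 61/100
merge 39/100 + 61/100 → 1
L = 7/50 + 11/50 + 29/100 + 8/25 + 39/100 + 61/100 + 1 = 297/100 = 2.97 bits/symbol.

2.97 bits/symbol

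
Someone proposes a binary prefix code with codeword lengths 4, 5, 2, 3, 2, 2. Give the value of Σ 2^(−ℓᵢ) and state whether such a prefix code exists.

With common denominator 2^5 = 32: Σ 2^(−ℓᵢ) = 2/32 + 1/32 + 8/32 + 4/32 + 8/32 + 8/32 = 31/32 = 0.96875.
Kraft's inequality requires Σ ≤ 1; here Σ = 0.96875 ≤ 1, so such a prefix code exists.

0.96875; yes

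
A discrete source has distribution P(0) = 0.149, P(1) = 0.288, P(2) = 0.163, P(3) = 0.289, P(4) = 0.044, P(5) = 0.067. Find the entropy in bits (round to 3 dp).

H = −Σ pᵢ log₂ pᵢ.
−0.149·log₂(0.149) = 0.4092
−0.288·log₂(0.288) = 0.5172
−0.163·log₂(0.163) = 0.4266
−0.289·log₂(0.289) = 0.5176
−0.044·log₂(0.044) = 0.1983
−0.067·log₂(0.067) = 0.2613
Sum ≈ 2.3302 → 2.330 bits.

2.330 bits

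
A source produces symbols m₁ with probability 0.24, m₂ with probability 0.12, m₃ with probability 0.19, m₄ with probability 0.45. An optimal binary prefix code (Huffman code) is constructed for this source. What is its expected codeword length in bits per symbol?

Repeatedly combine the two least-probable nodes; the expected code length is the sum of the merged weights.
merge 3/25 + 19/100 → 31/100
merge 6/25 + 31/100 → 11/20
merge 9/20 + 11/20 → 1
L = 31/100 + 11/20 + 1 = 93/50 = 1.86 bits/symbol.

1.86 bits/symbol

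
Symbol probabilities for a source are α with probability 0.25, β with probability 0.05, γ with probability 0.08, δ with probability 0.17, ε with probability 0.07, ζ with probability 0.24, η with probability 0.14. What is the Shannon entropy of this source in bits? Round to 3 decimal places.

2.602 bits

H = −Σ pᵢ log₂ pᵢ.
−0.25·log₂(0.25) = 0.5000
−0.05·log₂(0.05) = 0.2161
−0.08·log₂(0.08) = 0.2915
−0.17·log₂(0.17) = 0.4346
−0.07·log₂(0.07) = 0.2686
−0.24·log₂(0.24) = 0.4941
−0.14·log₂(0.14) = 0.3971
Sum ≈ 2.6020 → 2.602 bits.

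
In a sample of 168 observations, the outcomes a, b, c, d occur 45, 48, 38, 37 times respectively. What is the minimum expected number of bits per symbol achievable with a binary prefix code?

Probabilities are the counts divided by 168.
Repeatedly combine the two least-probable nodes; the expected code length is the sum of the merged weights.
merge 37/168 + 19/84 → 25/56
merge 15/56 + 2/7 → 31/56
merge 25/56 + 31/56 → 1
L = 25/56 + 31/56 + 1 = 2 bits/symbol.

2 bits/symbol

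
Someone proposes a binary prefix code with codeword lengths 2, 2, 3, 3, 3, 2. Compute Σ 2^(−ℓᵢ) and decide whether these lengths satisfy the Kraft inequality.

With common denominator 2^3 = 8: Σ 2^(−ℓᵢ) = 2/8 + 2/8 + 1/8 + 1/8 + 1/8 + 2/8 = 9/8 = 1.125.
Kraft's inequality requires Σ ≤ 1; here Σ = 1.125 > 1, so no such prefix code exists.

1.125; no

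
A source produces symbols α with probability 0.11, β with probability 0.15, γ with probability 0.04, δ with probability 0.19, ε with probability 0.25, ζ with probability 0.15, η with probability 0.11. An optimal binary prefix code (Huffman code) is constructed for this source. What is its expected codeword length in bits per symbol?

Repeatedly combine the two least-probable nodes; the expected code length is the sum of the merged weights.
merge 1/25 + 11/100 → 3/20
merge 11/100 + 3/20 → 13/50
merge 3/20 + 3/20 → 3/10
merge 19/100 + 1/4 → 11/25
merge 13/50 + 3/10 → 14/25
merge 11/25 + 14/25 → 1
L = 3/20 + 13/50 + 3/10 + 11/25 + 14/25 + 1 = 271/100 = 2.71 bits/symbol.

2.71 bits/symbol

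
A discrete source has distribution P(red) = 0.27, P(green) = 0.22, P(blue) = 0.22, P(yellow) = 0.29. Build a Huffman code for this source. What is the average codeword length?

Repeatedly combine the two least-probable nodes; the expected code length is the sum of the merged weights.
merge 11/50 + 11/50 → 11/25
merge 27/100 + 29/100 → 14/25
merge 11/25 + 14/25 → 1
L = 11/25 + 14/25 + 1 = 2 bits/symbol.

2 bits/symbol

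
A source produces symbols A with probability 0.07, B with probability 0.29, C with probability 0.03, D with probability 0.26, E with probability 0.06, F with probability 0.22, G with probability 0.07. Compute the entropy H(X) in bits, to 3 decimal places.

H = −Σ pᵢ log₂ pᵢ.
−0.07·log₂(0.07) = 0.2686
−0.29·log₂(0.29) = 0.5179
−0.03·log₂(0.03) = 0.1518
−0.26·log₂(0.26) = 0.5053
−0.06·log₂(0.06) = 0.2435
−0.22·log₂(0.22) = 0.4806
−0.07·log₂(0.07) = 0.2686
Sum ≈ 2.4362 → 2.436 bits.

2.436 bits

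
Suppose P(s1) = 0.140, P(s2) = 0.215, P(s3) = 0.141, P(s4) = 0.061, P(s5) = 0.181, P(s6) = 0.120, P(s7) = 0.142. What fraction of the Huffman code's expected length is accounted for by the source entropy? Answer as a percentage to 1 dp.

98.1%

Entropy H = −Σ p log₂ p ≈ 2.7318 bits.
Huffman merges: 61/1000+3/25→181/1000; 7/50+141/1000→281/1000; 71/500+181/1000→323/1000; 181/1000+43/200→99/250; 281/1000+323/1000→151/250; 99/250+151/250→1. L = 557/200 ≈ 2.7850.
Efficiency = H/L = 2.7318/2.7850 = 98.1%.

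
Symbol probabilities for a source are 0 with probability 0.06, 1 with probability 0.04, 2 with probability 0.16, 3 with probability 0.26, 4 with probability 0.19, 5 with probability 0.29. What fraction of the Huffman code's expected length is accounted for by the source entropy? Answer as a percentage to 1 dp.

Entropy H = −Σ p log₂ p ≈ 2.3307 bits.
Huffman merges: 1/25+3/50→1/10; 1/10+4/25→13/50; 19/100+13/50→9/20; 13/50+29/100→11/20; 9/20+11/20→1. L = 59/25 ≈ 2.3600.
Efficiency = H/L = 2.3307/2.3600 = 98.8%.

98.8%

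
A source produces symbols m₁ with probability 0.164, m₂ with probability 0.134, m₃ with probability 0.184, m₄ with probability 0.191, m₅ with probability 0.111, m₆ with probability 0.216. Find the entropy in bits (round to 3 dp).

2.551 bits

H = −Σ pᵢ log₂ pᵢ.
−0.164·log₂(0.164) = 0.4278
−0.134·log₂(0.134) = 0.3886
−0.184·log₂(0.184) = 0.4494
−0.191·log₂(0.191) = 0.4562
−0.111·log₂(0.111) = 0.3520
−0.216·log₂(0.216) = 0.4776
Sum ≈ 2.5514 → 2.551 bits.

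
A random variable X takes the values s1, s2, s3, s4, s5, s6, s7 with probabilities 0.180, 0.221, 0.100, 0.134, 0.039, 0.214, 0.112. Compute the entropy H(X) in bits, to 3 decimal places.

2.660 bits

H = −Σ pᵢ log₂ pᵢ.
−0.180·log₂(0.180) = 0.4453
−0.221·log₂(0.221) = 0.4813
−0.100·log₂(0.100) = 0.3322
−0.134·log₂(0.134) = 0.3886
−0.039·log₂(0.039) = 0.1825
−0.214·log₂(0.214) = 0.4760
−0.112·log₂(0.112) = 0.3537
Sum ≈ 2.6597 → 2.660 bits.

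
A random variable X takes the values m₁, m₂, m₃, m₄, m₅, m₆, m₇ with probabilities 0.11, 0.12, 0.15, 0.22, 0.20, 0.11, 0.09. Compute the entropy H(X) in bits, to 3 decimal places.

2.736 bits

H = −Σ pᵢ log₂ pᵢ.
−0.11·log₂(0.11) = 0.3503
−0.12·log₂(0.12) = 0.3671
−0.15·log₂(0.15) = 0.4105
−0.22·log₂(0.22) = 0.4806
−0.20·log₂(0.20) = 0.4644
−0.11·log₂(0.11) = 0.3503
−0.09·log₂(0.09) = 0.3127
Sum ≈ 2.7358 → 2.736 bits.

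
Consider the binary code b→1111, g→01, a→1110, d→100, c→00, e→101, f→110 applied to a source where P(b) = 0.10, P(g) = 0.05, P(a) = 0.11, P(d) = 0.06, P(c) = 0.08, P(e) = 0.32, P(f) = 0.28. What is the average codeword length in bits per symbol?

3.08 bits/symbol

L̄ = Σ pᵢ·ℓᵢ = 0.10·4 + 0.05·2 + 0.11·4 + 0.06·3 + 0.08·2 + 0.32·3 + 0.28·3 = 3.08 bits/symbol.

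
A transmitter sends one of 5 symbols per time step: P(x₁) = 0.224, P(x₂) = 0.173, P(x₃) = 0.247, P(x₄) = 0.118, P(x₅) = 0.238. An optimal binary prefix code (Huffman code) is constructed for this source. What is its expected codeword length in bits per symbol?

2.291 bits/symbol

Repeatedly combine the two least-probable nodes; the expected code length is the sum of the merged weights.
merge 59/500 + 173/1000 → 291/1000
merge 28/125 + 119/500 → 231/500
merge 247/1000 + 291/1000 → 269/500
merge 231/500 + 269/500 → 1
L = 291/1000 + 231/500 + 269/500 + 1 = 2291/1000 = 2.291 bits/symbol.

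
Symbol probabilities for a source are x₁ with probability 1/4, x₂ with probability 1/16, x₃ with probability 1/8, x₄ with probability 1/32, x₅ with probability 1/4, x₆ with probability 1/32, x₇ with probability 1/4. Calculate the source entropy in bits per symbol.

2.4375 bits

Each probability is a power of 1/2, so log₂(1/p) is an integer.
H = Σ p·log₂(1/p) = 1/4·2 + 1/16·4 + 1/8·3 + 1/32·5 + 1/4·2 + 1/32·5 + 1/4·2 = 2.4375 bits.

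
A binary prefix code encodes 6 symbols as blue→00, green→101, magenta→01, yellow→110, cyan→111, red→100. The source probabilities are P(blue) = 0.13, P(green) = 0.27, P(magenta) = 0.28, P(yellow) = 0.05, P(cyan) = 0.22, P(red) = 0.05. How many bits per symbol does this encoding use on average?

2.59 bits/symbol

L̄ = Σ pᵢ·ℓᵢ = 0.13·2 + 0.27·3 + 0.28·2 + 0.05·3 + 0.22·3 + 0.05·3 = 2.59 bits/symbol.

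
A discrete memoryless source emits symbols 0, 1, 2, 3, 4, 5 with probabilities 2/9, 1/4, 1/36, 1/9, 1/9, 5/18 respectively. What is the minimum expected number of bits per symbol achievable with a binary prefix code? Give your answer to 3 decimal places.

Repeatedly combine the two least-probable nodes; the expected code length is the sum of the merged weights.
merge 1/36 + 1/9 → 5/36
merge 1/9 + 5/36 → 1/4
merge 2/9 + 1/4 → 17/36
merge 1/4 + 5/18 → 19/36
merge 17/36 + 19/36 → 1
L = 5/36 + 1/4 + 17/36 + 19/36 + 1 = 43/18 ≈ 2.389 bits/symbol.

2.389 bits/symbol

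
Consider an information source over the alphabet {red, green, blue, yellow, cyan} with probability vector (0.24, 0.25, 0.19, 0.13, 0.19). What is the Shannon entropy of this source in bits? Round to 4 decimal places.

2.2872 bits

H = −Σ pᵢ log₂ pᵢ.
−0.24·log₂(0.24) = 0.4941
−0.25·log₂(0.25) = 0.5000
−0.19·log₂(0.19) = 0.4552
−0.13·log₂(0.13) = 0.3826
−0.19·log₂(0.19) = 0.4552
Sum ≈ 2.2872 → 2.2872 bits.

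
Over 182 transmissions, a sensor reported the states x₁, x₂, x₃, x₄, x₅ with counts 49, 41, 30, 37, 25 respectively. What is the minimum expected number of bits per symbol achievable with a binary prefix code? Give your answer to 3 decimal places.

2.302 bits/symbol

Probabilities are the counts divided by 182.
Repeatedly combine the two least-probable nodes; the expected code length is the sum of the merged weights.
merge 25/182 + 15/91 → 55/182
merge 37/182 + 41/182 → 3/7
merge 7/26 + 55/182 → 4/7
merge 3/7 + 4/7 → 1
L = 55/182 + 3/7 + 4/7 + 1 = 419/182 ≈ 2.302 bits/symbol.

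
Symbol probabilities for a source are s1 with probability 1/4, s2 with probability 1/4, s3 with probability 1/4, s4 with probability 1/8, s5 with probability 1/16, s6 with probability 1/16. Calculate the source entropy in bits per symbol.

Each probability is a power of 1/2, so log₂(1/p) is an integer.
H = Σ p·log₂(1/p) = 1/4·2 + 1/4·2 + 1/4·2 + 1/8·3 + 1/16·4 + 1/16·4 = 2.375 bits.

2.375 bits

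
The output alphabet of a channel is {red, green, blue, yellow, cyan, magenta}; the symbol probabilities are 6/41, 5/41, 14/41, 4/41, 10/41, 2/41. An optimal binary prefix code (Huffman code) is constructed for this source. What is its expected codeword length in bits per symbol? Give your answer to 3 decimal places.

Repeatedly combine the two least-probable nodes; the expected code length is the sum of the merged weights.
merge 2/41 + 4/41 → 6/41
merge 5/41 + 6/41 → 11/41
merge 6/41 + 10/41 → 16/41
merge 11/41 + 14/41 → 25/41
merge 16/41 + 25/41 → 1
L = 6/41 + 11/41 + 16/41 + 25/41 + 1 = 99/41 ≈ 2.415 bits/symbol.

2.415 bits/symbol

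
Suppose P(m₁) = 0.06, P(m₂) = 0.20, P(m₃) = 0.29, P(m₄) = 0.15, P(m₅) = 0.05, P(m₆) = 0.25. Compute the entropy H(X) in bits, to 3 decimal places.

H = −Σ pᵢ log₂ pᵢ.
−0.06·log₂(0.06) = 0.2435
−0.20·log₂(0.20) = 0.4644
−0.29·log₂(0.29) = 0.5179
−0.15·log₂(0.15) = 0.4105
−0.05·log₂(0.05) = 0.2161
−0.25·log₂(0.25) = 0.5000
Sum ≈ 2.3525 → 2.352 bits.

2.352 bits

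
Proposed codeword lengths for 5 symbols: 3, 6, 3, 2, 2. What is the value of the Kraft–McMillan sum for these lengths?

0.765625

With common denominator 2^6 = 64: Σ 2^(−ℓᵢ) = 8/64 + 1/64 + 8/64 + 16/64 + 16/64 = 49/64 = 0.765625.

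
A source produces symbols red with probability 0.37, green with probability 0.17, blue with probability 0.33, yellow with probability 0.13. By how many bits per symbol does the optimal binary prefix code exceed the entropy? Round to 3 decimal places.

0.054 bits

Entropy H = −Σ p log₂ p ≈ 1.8758 bits.
Huffman merges: 13/100+17/100→3/10; 3/10+33/100→63/100; 37/100+63/100→1. L = 193/100 ≈ 1.9300.
L − H = 1.9300 − 1.8758 = 0.054 bits.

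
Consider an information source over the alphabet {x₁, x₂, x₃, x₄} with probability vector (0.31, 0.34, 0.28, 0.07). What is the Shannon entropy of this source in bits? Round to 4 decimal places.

1.8357 bits

H = −Σ pᵢ log₂ pᵢ.
−0.31·log₂(0.31) = 0.5238
−0.34·log₂(0.34) = 0.5292
−0.28·log₂(0.28) = 0.5142
−0.07·log₂(0.07) = 0.2686
Sum ≈ 1.8357 → 1.8357 bits.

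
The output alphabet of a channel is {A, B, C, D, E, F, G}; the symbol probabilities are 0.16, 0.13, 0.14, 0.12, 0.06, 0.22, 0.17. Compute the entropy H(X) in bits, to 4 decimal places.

2.7285 bits

H = −Σ pᵢ log₂ pᵢ.
−0.16·log₂(0.16) = 0.4230
−0.13·log₂(0.13) = 0.3826
−0.14·log₂(0.14) = 0.3971
−0.12·log₂(0.12) = 0.3671
−0.06·log₂(0.06) = 0.2435
−0.22·log₂(0.22) = 0.4806
−0.17·log₂(0.17) = 0.4346
Sum ≈ 2.7285 → 2.7285 bits.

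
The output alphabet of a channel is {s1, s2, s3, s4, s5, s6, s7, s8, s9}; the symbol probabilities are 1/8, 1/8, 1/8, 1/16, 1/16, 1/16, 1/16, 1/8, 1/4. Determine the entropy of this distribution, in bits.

3 bits

Each probability is a power of 1/2, so log₂(1/p) is an integer.
H = Σ p·log₂(1/p) = 1/8·3 + 1/8·3 + 1/8·3 + 1/16·4 + 1/16·4 + 1/16·4 + 1/16·4 + 1/8·3 + 1/4·2 = 3 bits.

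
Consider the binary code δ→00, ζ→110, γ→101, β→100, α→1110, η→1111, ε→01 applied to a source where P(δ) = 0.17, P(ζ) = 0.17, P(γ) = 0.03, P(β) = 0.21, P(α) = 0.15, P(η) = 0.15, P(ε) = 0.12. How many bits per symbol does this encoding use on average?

L̄ = Σ pᵢ·ℓᵢ = 0.17·2 + 0.17·3 + 0.03·3 + 0.21·3 + 0.15·4 + 0.15·4 + 0.12·2 = 3.01 bits/symbol.

3.01 bits/symbol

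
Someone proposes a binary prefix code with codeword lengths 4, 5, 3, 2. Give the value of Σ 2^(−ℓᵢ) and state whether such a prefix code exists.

0.46875; yes

With common denominator 2^5 = 32: Σ 2^(−ℓᵢ) = 2/32 + 1/32 + 4/32 + 8/32 = 15/32 = 0.46875.
Kraft's inequality requires Σ ≤ 1; here Σ = 0.46875 ≤ 1, so such a prefix code exists.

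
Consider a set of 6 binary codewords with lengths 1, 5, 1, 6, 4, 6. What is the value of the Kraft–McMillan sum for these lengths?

With common denominator 2^6 = 64: Σ 2^(−ℓᵢ) = 32/64 + 2/64 + 32/64 + 1/64 + 4/64 + 1/64 = 72/64 = 1.125.

1.125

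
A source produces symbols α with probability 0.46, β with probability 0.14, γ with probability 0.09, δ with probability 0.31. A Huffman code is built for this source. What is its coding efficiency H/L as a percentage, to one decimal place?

98.8%

Entropy H = −Σ p log₂ p ≈ 1.7489 bits.
Huffman merges: 9/100+7/50→23/100; 23/100+31/100→27/50; 23/50+27/50→1. L = 177/100 ≈ 1.7700.
Efficiency = H/L = 1.7489/1.7700 = 98.8%.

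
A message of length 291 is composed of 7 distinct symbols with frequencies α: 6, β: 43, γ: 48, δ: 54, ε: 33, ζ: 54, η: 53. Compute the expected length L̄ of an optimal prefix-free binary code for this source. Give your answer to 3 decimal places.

2.763 bits/symbol

Probabilities are the counts divided by 291.
Repeatedly combine the two least-probable nodes; the expected code length is the sum of the merged weights.
merge 2/97 + 11/97 → 13/97
merge 13/97 + 43/291 → 82/291
merge 16/97 + 53/291 → 101/291
merge 18/97 + 18/97 → 36/97
merge 82/291 + 101/291 → 61/97
merge 36/97 + 61/97 → 1
L = 13/97 + 82/291 + 101/291 + 36/97 + 61/97 + 1 = 268/97 ≈ 2.763 bits/symbol.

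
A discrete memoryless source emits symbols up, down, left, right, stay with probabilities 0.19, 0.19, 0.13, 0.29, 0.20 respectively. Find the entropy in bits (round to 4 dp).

H = −Σ pᵢ log₂ pᵢ.
−0.19·log₂(0.19) = 0.4552
−0.19·log₂(0.19) = 0.4552
−0.13·log₂(0.13) = 0.3826
−0.29·log₂(0.29) = 0.5179
−0.20·log₂(0.20) = 0.4644
Sum ≈ 2.2754 → 2.2754 bits.

2.2754 bits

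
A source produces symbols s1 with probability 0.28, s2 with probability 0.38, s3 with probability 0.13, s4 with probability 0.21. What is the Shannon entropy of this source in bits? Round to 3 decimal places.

1.900 bits

H = −Σ pᵢ log₂ pᵢ.
−0.28·log₂(0.28) = 0.5142
−0.38·log₂(0.38) = 0.5305
−0.13·log₂(0.13) = 0.3826
−0.21·log₂(0.21) = 0.4728
Sum ≈ 1.9001 → 1.900 bits.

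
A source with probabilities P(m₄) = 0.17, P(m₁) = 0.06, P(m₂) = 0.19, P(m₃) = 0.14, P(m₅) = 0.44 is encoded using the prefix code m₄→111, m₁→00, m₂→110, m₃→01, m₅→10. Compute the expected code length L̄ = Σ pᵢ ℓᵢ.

2.36 bits/symbol

L̄ = Σ pᵢ·ℓᵢ = 0.17·3 + 0.06·2 + 0.19·3 + 0.14·2 + 0.44·2 = 2.36 bits/symbol.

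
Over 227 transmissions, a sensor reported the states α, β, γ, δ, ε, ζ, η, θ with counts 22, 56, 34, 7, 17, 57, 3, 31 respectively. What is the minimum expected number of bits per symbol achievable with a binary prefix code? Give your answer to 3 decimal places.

2.665 bits/symbol

Probabilities are the counts divided by 227.
Repeatedly combine the two least-probable nodes; the expected code length is the sum of the merged weights.
merge 3/227 + 7/227 → 10/227
merge 10/227 + 17/227 → 27/227
merge 22/227 + 27/227 → 49/227
merge 31/227 + 34/227 → 65/227
merge 49/227 + 56/227 → 105/227
merge 57/227 + 65/227 → 122/227
merge 105/227 + 122/227 → 1
L = 10/227 + 27/227 + 49/227 + 65/227 + 105/227 + 122/227 + 1 = 605/227 ≈ 2.665 bits/symbol.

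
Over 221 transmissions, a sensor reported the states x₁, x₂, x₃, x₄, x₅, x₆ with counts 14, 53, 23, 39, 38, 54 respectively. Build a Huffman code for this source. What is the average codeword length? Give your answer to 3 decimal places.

2.507 bits/symbol

Probabilities are the counts divided by 221.
Repeatedly combine the two least-probable nodes; the expected code length is the sum of the merged weights.
merge 14/221 + 23/221 → 37/221
merge 37/221 + 38/221 → 75/221
merge 3/17 + 53/221 → 92/221
merge 54/221 + 75/221 → 129/221
merge 92/221 + 129/221 → 1
L = 37/221 + 75/221 + 92/221 + 129/221 + 1 = 554/221 ≈ 2.507 bits/symbol.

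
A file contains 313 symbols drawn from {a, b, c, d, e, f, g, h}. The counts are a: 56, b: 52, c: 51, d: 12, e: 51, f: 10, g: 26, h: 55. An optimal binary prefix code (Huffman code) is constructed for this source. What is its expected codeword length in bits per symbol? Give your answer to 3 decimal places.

2.869 bits/symbol

Probabilities are the counts divided by 313.
Repeatedly combine the two least-probable nodes; the expected code length is the sum of the merged weights.
merge 10/313 + 12/313 → 22/313
merge 22/313 + 26/313 → 48/313
merge 48/313 + 51/313 → 99/313
merge 51/313 + 52/313 → 103/313
merge 55/313 + 56/313 → 111/313
merge 99/313 + 103/313 → 202/313
merge 111/313 + 202/313 → 1
L = 22/313 + 48/313 + 99/313 + 103/313 + 111/313 + 202/313 + 1 = 898/313 ≈ 2.869 bits/symbol.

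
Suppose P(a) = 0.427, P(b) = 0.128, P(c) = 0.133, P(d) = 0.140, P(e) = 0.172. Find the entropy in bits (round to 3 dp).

H = −Σ pᵢ log₂ pᵢ.
−0.427·log₂(0.427) = 0.5242
−0.128·log₂(0.128) = 0.3796
−0.133·log₂(0.133) = 0.3871
−0.140·log₂(0.140) = 0.3971
−0.172·log₂(0.172) = 0.4368
Sum ≈ 2.1248 → 2.125 bits.

2.125 bits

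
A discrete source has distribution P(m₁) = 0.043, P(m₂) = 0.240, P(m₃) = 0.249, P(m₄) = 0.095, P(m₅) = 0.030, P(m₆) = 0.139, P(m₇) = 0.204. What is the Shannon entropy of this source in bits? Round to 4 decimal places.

H = −Σ pᵢ log₂ pᵢ.
−0.043·log₂(0.043) = 0.1952
−0.240·log₂(0.240) = 0.4941
−0.249·log₂(0.249) = 0.4994
−0.095·log₂(0.095) = 0.3226
−0.030·log₂(0.030) = 0.1518
−0.139·log₂(0.139) = 0.3957
−0.204·log₂(0.204) = 0.4678
Sum ≈ 2.5267 → 2.5267 bits.

2.5267 bits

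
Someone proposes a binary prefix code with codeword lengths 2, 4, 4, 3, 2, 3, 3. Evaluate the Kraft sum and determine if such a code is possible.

1; yes

With common denominator 2^4 = 16: Σ 2^(−ℓᵢ) = 4/16 + 1/16 + 1/16 + 2/16 + 4/16 + 2/16 + 2/16 = 16/16 = 1.
Kraft's inequality requires Σ ≤ 1; here Σ = 1 ≤ 1, so such a prefix code exists.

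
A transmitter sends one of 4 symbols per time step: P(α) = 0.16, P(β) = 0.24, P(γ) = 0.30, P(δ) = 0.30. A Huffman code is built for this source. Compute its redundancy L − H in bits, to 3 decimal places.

Entropy H = −Σ p log₂ p ≈ 1.9593 bits.
Huffman merges: 4/25+6/25→2/5; 3/10+3/10→3/5; 2/5+3/5→1. L = 2 ≈ 2.0000.
L − H = 2.0000 − 1.9593 = 0.041 bits.

0.041 bits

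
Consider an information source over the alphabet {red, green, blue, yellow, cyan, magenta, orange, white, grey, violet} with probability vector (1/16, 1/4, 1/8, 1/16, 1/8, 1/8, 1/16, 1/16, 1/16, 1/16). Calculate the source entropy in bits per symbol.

3.125 bits

Each probability is a power of 1/2, so log₂(1/p) is an integer.
H = Σ p·log₂(1/p) = 1/16·4 + 1/4·2 + 1/8·3 + 1/16·4 + 1/8·3 + 1/8·3 + 1/16·4 + 1/16·4 + 1/16·4 + 1/16·4 = 3.125 bits.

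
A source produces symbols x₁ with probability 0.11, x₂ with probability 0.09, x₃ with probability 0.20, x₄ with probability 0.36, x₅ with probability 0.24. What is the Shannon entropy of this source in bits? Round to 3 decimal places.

H = −Σ pᵢ log₂ pᵢ.
−0.11·log₂(0.11) = 0.3503
−0.09·log₂(0.09) = 0.3127
−0.20·log₂(0.20) = 0.4644
−0.36·log₂(0.36) = 0.5306
−0.24·log₂(0.24) = 0.4941
Sum ≈ 2.1521 → 2.152 bits.

2.152 bits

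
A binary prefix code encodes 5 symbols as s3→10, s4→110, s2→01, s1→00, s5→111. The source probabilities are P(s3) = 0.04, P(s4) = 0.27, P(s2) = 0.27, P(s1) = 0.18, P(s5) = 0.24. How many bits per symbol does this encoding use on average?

L̄ = Σ pᵢ·ℓᵢ = 0.04·2 + 0.27·3 + 0.27·2 + 0.18·2 + 0.24·3 = 2.51 bits/symbol.

2.51 bits/symbol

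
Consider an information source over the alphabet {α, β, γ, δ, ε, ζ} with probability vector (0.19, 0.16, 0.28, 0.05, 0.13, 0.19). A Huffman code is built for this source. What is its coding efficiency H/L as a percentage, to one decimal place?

97.1%

Entropy H = −Σ p log₂ p ≈ 2.4464 bits.
Huffman merges: 1/20+13/100→9/50; 4/25+9/50→17/50; 19/100+19/100→19/50; 7/25+17/50→31/50; 19/50+31/50→1. L = 63/25 ≈ 2.5200.
Efficiency = H/L = 2.4464/2.5200 = 97.1%.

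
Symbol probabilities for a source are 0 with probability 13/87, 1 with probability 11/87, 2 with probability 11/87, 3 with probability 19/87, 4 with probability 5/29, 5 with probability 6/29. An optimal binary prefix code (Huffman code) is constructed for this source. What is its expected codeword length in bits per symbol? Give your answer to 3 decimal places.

Repeatedly combine the two least-probable nodes; the expected code length is the sum of the merged weights.
merge 11/87 + 11/87 → 22/87
merge 13/87 + 5/29 → 28/87
merge 6/29 + 19/87 → 37/87
merge 22/87 + 28/87 → 50/87
merge 37/87 + 50/87 → 1
L = 22/87 + 28/87 + 37/87 + 50/87 + 1 = 224/87 ≈ 2.575 bits/symbol.

2.575 bits/symbol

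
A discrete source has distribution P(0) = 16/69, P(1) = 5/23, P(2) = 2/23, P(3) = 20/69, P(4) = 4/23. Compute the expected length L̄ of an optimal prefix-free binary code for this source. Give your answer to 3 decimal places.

2.261 bits/symbol

Repeatedly combine the two least-probable nodes; the expected code length is the sum of the merged weights.
merge 2/23 + 4/23 → 6/23
merge 5/23 + 16/69 → 31/69
merge 6/23 + 20/69 → 38/69
merge 31/69 + 38/69 → 1
L = 6/23 + 31/69 + 38/69 + 1 = 52/23 ≈ 2.261 bits/symbol.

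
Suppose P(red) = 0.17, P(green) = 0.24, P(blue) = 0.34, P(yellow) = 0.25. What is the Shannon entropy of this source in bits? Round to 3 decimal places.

H = −Σ pᵢ log₂ pᵢ.
−0.17·log₂(0.17) = 0.4346
−0.24·log₂(0.24) = 0.4941
−0.34·log₂(0.34) = 0.5292
−0.25·log₂(0.25) = 0.5000
Sum ≈ 1.9579 → 1.958 bits.

1.958 bits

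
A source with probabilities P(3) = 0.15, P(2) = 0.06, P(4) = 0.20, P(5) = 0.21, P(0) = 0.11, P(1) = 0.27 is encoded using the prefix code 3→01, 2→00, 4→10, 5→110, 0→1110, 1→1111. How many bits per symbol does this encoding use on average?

2.97 bits/symbol

L̄ = Σ pᵢ·ℓᵢ = 0.15·2 + 0.06·2 + 0.20·2 + 0.21·3 + 0.11·4 + 0.27·4 = 2.97 bits/symbol.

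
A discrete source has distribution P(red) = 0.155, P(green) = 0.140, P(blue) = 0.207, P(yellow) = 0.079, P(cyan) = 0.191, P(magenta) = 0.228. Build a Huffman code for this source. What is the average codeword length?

Repeatedly combine the two least-probable nodes; the expected code length is the sum of the merged weights.
merge 79/1000 + 7/50 → 219/1000
merge 31/200 + 191/1000 → 173/500
merge 207/1000 + 219/1000 → 213/500
merge 57/250 + 173/500 → 287/500
merge 213/500 + 287/500 → 1
L = 219/1000 + 173/500 + 213/500 + 287/500 + 1 = 513/200 = 2.565 bits/symbol.

2.565 bits/symbol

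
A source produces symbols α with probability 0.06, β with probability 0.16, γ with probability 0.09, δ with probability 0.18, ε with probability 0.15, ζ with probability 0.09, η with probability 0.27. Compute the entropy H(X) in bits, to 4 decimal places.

H = −Σ pᵢ log₂ pᵢ.
−0.06·log₂(0.06) = 0.2435
−0.16·log₂(0.16) = 0.4230
−0.09·log₂(0.09) = 0.3127
−0.18·log₂(0.18) = 0.4453
−0.15·log₂(0.15) = 0.4105
−0.09·log₂(0.09) = 0.3127
−0.27·log₂(0.27) = 0.5100
Sum ≈ 2.6577 → 2.6577 bits.

2.6577 bits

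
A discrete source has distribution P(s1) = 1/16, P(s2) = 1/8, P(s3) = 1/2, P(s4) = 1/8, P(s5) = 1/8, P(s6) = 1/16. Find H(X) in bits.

Each probability is a power of 1/2, so log₂(1/p) is an integer.
H = Σ p·log₂(1/p) = 1/16·4 + 1/8·3 + 1/2·1 + 1/8·3 + 1/8·3 + 1/16·4 = 2.125 bits.

2.125 bits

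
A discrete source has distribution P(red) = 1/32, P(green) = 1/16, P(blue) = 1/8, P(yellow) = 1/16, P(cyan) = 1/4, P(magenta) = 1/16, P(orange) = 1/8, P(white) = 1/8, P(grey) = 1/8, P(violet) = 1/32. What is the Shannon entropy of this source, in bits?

3.0625 bits

Each probability is a power of 1/2, so log₂(1/p) is an integer.
H = Σ p·log₂(1/p) = 1/32·5 + 1/16·4 + 1/8·3 + 1/16·4 + 1/4·2 + 1/16·4 + 1/8·3 + 1/8·3 + 1/8·3 + 1/32·5 = 3.0625 bits.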